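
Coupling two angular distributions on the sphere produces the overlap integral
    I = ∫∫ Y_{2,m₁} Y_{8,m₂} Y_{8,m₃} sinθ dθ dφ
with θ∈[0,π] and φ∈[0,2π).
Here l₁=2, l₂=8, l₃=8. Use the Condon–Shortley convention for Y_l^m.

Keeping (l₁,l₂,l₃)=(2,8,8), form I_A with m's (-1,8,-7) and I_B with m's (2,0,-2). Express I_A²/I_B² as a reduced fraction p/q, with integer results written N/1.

l's match ⇒ only the (l;m) 3-j factors differ between A and B.
A: triangle coeff Δ(2,8,8) = 1/348840; Σ_t [2,2]: t=2:+1/174356582400 = 1/174356582400; (3j)²=5/323 [(2 8 8; -1 8 -7)], sign=-1
B: triangle coeff Δ(2,8,8) = 1/348840; Σ_t [0,0]: t=0:+1/116121600 = 1/116121600; (3j)²=7/323 [(2 8 8; 2 0 -2)], sign=+1
I_A²/I_B² = (5/323)/(7/323) = 5/7

5/7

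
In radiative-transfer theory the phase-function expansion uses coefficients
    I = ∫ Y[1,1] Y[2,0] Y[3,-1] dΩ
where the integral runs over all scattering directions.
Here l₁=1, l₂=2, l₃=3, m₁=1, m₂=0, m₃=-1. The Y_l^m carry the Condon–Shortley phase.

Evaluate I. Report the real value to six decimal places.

Checks pass: Σm=0; 6 even; l₃=3∈[1,3].
(2·1+1)(2·2+1)(2·3+1) = 105
Δ: 0! 2! 4! / 7! → 1/105
sum: t=0:+1/4 = 1/4
3j²(1 2 3; 0 0 0) = Δ·Π!·Σ² = 3/35  (sign -1)
sum: t=0:+1/8 = 1/8
3j²(1 2 3; 1 0 -1) = Δ·Π!·Σ² = 2/35  (sign +1)
combine: 4πI² = 105·3/35·2/35 = 18/35
take √, sign -1: I = -0.20230066

-0.202301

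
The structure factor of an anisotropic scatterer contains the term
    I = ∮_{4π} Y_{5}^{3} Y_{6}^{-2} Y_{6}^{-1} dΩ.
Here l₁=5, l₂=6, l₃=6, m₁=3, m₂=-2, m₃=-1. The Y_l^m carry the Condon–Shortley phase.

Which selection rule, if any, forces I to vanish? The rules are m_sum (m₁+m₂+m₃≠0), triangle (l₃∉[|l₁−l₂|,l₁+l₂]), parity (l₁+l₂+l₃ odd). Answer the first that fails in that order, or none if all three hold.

parity

m₁+m₂+m₃ = 3 − 2 − 1 = 0  ✓
triangle: |5−6|=1 ≤ l₃=6 ≤ 5+6=11  ✓
parity: l₁+l₂+l₃ = 17 is odd  ✗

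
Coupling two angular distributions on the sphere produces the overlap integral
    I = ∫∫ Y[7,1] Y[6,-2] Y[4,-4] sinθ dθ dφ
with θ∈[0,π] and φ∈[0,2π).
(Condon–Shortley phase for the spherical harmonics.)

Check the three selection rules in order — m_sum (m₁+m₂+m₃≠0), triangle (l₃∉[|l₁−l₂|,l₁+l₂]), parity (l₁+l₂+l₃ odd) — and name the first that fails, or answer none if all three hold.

Σmᵢ = -5  ✗
l₃∈[|l₁−l₂|,l₁+l₂]=[1,13], have l₃=4
Σlᵢ = 17 ⇒ odd

m_sum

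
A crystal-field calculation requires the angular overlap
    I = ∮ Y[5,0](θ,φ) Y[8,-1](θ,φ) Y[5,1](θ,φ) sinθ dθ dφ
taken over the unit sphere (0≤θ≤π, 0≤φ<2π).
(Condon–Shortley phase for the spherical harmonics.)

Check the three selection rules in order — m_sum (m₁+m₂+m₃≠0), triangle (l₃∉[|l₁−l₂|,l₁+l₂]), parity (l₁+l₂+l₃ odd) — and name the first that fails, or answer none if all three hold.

none

m₁+m₂+m₃ = 0 − 1 + 1 = 0  ✓
triangle: |5−8|=3 ≤ l₃=5 ≤ 5+8=13  ✓
parity: l₁+l₂+l₃ = 18 is even  ✓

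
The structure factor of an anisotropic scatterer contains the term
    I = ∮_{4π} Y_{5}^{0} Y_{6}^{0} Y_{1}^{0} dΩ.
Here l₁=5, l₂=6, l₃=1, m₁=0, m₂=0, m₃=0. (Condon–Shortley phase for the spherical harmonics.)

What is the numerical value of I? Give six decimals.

0.245154

Rules hold: Σm=0, L=12 even, 1≤1≤11.
N = 11·13·3 = 429
Δ = 10!·0!·2!/13! = 1/858
Racah Σ t=5..5: t=5:−1/14400 = -1/14400
⇒ 3j(5 6 1; 0 0 0)² = 6/143, sgn +1
(m-triple is (0,0,0) — same symbol as above.)
4πI² = N·(3j₀)²·(3jₘ)² = 108/143
I = +1·√(0.755245/4π) = 0.24515397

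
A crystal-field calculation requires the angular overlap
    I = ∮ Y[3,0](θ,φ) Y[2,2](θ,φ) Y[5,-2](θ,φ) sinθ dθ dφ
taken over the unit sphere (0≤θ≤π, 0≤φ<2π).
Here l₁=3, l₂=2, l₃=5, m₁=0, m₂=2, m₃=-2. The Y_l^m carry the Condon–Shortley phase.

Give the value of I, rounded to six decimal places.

0.141758

m-sum 0 ✓  L=10 even ✓  1≤5≤5 ✓
Π(2lᵢ+1) = 7×5×11 = 385
triangle coeff Δ(3,2,5) = 1/2310
Σ_t [0,0]: t=0:+1/144 = 1/144
(3j)²=10/231 [(3 2 5; 0 0 0)], sign=-1
Σ_t [0,0]: t=0:+1/864 = 1/864
(3j)²=1/66 [(3 2 5; 0 2 -2)], sign=-1
⇒ 4πI² = 25/99
I = (+1)√(25/99/(4π)) = 0.14175797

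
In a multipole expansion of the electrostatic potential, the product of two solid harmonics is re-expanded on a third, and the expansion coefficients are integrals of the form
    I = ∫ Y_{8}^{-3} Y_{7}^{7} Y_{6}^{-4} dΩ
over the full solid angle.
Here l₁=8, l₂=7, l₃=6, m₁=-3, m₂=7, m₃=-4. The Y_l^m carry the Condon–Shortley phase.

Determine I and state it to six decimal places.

l₁+l₂+l₃=21 is odd: 3j(l;000)=0 ⇒ I=0

0.000000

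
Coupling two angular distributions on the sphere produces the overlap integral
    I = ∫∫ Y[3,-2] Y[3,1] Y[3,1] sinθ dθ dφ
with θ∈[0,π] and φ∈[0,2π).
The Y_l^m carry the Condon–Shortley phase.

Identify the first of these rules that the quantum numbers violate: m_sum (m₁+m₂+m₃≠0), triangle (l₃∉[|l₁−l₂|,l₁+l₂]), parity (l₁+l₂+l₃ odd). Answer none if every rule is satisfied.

parity

Σmᵢ = 0  ✓
l₃∈[|l₁−l₂|,l₁+l₂]=[0,6], have l₃=3  ✓
Σlᵢ = 9 ⇒ odd  ✗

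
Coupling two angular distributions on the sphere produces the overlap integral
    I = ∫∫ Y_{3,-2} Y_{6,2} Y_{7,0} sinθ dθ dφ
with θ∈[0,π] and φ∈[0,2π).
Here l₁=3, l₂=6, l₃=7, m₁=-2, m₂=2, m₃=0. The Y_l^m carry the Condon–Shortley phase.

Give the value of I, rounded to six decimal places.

m-sum 0 ✓  L=16 even ✓  3≤7≤9 ✓
Π(2lᵢ+1) = 7×13×15 = 1365
triangle coeff Δ(3,6,7) = 1/2042040
Σ_t [0,2]: t=0:+1/207360 t=1:−1/57600 t=2:+1/207360 = -1/129600
(3j)²=168/12155 [(3 6 7; 0 0 0)], sign=+1
Σ_t [1,2]: t=1:−1/725760 t=2:+1/207360 = 1/290304
(3j)²=125/7293 [(3 6 7; -2 2 0)], sign=-1
⇒ 4πI² = 147000/454597
I = (-1)√(147000/454597/(4π)) = -0.16041333

-0.160413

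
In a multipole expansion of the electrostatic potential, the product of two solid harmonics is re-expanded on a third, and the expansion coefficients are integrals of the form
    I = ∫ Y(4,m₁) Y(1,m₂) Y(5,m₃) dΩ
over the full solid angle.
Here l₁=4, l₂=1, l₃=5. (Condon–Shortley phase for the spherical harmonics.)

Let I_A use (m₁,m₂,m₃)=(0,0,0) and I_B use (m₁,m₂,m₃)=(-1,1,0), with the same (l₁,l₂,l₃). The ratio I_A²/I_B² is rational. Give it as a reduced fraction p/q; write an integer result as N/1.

l's match ⇒ only the (l;m) 3-j factors differ between A and B.
A: triangle coeff Δ(4,1,5) = 1/495; Σ_t [0,0]: t=0:+1/576 = 1/576; (3j)²=5/99 [(4 1 5; 0 0 0)], sign=-1
B: triangle coeff Δ(4,1,5) = 1/495; Σ_t [0,0]: t=0:+1/1440 = 1/1440; (3j)²=2/99 [(4 1 5; -1 1 0)], sign=-1
I_A²/I_B² = (5/99)/(2/99) = 5/2

5/2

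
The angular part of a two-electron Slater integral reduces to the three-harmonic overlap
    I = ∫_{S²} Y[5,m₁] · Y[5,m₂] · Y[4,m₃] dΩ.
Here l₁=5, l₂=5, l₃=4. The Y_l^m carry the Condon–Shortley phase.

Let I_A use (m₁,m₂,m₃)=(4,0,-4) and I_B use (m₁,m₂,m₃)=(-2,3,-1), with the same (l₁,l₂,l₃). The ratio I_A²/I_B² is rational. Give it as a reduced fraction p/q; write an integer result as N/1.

Shared (l₁,l₂,l₃)=(5,5,4): N and (l;000)² cancel in I_A²/I_B².
A: Δ = 6!·4!·4!/15! = 1/3153150; Racah Σ t=1..1: t=1:−1/69120 = -1/69120; ⇒ 3j(5 5 4; 4 0 -4)² = 2/143, sgn -1
B: Δ = 6!·4!·4!/15! = 1/3153150; Racah Σ t=4..6: t=4:+1/6912 t=5:−1/2880 t=6:+1/17280 = -1/6912; ⇒ 3j(5 5 4; -2 3 -1)² = 5/429, sgn +1
I_A²/I_B² = (2/143)/(5/429) = 6/5

6/5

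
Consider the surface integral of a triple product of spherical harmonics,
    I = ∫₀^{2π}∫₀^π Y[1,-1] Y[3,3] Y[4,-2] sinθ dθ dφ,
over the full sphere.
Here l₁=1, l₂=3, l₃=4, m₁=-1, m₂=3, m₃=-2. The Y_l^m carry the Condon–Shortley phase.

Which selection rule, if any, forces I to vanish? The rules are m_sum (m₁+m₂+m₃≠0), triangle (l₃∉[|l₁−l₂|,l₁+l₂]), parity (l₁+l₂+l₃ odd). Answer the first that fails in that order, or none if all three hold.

none

azimuthal sum: -1 + 3 − 2 = 0  ✓
2 ≤ 4 ≤ 4 (triangle on l)  ✓
L = 1 + 3 + 4 = 8 (even)  ✓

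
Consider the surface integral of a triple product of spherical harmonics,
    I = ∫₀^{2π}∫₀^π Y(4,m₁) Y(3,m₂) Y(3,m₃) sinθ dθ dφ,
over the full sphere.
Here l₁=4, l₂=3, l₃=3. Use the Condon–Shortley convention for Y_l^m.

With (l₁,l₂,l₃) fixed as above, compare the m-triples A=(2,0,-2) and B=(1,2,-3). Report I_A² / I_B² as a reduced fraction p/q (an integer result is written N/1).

1/10

Shared (l₁,l₂,l₃)=(4,3,3): N and (l;000)² cancel in I_A²/I_B².
A: Δ = 4!·4!·2!/11! = 1/34650; Racah Σ t=1..2: t=1:−1/72 t=2:+1/96 = -1/288; ⇒ 3j(4 3 3; 2 0 -2)² = 1/462, sgn +1
B: Δ = 4!·4!·2!/11! = 1/34650; Racah Σ t=3..3: t=3:−1/288 = -1/288; ⇒ 3j(4 3 3; 1 2 -3)² = 5/231, sgn -1
I_A²/I_B² = (1/462)/(5/231) = 1/10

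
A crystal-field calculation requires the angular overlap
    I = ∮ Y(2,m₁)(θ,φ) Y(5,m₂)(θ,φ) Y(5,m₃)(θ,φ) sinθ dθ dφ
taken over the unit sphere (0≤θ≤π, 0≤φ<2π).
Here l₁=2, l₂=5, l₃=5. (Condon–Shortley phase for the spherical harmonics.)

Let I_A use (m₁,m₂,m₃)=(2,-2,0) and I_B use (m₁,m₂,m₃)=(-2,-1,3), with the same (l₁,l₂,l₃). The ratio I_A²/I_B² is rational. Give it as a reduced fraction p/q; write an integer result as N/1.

5/4

Same 2,5,5: normalisation and zero-m 3j drop out of the ratio.
A: Δ: 2! 2! 8! / 13! → 1/38610; sum: t=0:+1/2880 = 1/2880; 3j²(2 5 5; 2 -2 0) = Δ·Π!·Σ² = 14/429  (sign -1)
B: Δ: 2! 2! 8! / 13! → 1/38610; sum: t=2:+1/5760 = 1/5760; 3j²(2 5 5; -2 -1 3) = Δ·Π!·Σ² = 56/2145  (sign +1)
I_A²/I_B² = (14/429)/(56/2145) = 5/4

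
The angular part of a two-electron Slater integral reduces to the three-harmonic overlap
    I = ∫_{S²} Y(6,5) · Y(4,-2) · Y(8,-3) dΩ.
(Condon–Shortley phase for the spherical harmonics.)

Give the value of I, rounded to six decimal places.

Rules hold: Σm=0, L=18 even, 2≤8≤10.
N = 13·9·17 = 1989
Δ = 2!·10!·6!/19! = 1/23279256
Racah Σ t=0..2: t=0:+1/1658880 t=1:−1/518400 t=2:+1/1658880 = -1/1382400
⇒ 3j(6 4 8; 0 0 0)² = 504/46189, sgn -1
Racah Σ t=0..1: t=0:+1/34836480 t=1:−1/435456000 = 23/870912000
⇒ 3j(6 4 8; 5 -2 -3)² = 5819/705432, sgn -1
4πI² = N·(3j₀)²·(3jₘ)² = 14283/79781
I = +1·√(0.179028/4π) = 0.11935897

0.119359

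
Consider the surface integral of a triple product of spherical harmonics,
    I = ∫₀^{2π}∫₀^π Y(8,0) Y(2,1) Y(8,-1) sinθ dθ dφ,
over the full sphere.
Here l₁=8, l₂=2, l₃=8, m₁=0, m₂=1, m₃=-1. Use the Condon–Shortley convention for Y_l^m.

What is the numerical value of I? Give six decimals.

-0.023001

Checks pass: Σm=0; 18 even; l₃=8∈[6,10].
(2·8+1)(2·2+1)(2·8+1) = 1445
Δ: 2! 14! 2! / 19! → 1/348840
sum: t=0:+1/116121600 t=1:−1/25401600 t=2:+1/116121600 = -1/45158400
3j²(8 2 8; 0 0 0) = Δ·Π!·Σ² = 24/1615  (sign -1)
sum: t=1:−1/50803200 t=2:+1/58060800 = -1/406425600
3j²(8 2 8; 0 1 -1) = Δ·Π!·Σ² = 1/3230  (sign +1)
combine: 4πI² = 1445·24/1615·1/3230 = 12/1805
take √, sign -1: I = -0.02300102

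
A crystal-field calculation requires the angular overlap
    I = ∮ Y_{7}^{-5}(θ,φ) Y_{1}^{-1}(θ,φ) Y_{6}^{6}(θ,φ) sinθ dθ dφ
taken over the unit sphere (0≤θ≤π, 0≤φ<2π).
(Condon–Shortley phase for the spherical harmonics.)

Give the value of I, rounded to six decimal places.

Checks pass: Σm=0; 14 even; l₃=6∈[6,8].
(2·7+1)(2·1+1)(2·6+1) = 585
Δ: 2! 12! 0! / 15! → 1/1365
sum: t=1:−1/518400 = -1/518400
3j²(7 1 6; 0 0 0) = Δ·Π!·Σ² = 7/195  (sign -1)
sum: t=0:+1/958003200 = 1/958003200
3j²(7 1 6; -5 -1 6) = Δ·Π!·Σ² = 1/1365  (sign +1)
combine: 4πI² = 585·7/195·1/1365 = 1/65
take √, sign -1: I = -0.03498955

-0.034990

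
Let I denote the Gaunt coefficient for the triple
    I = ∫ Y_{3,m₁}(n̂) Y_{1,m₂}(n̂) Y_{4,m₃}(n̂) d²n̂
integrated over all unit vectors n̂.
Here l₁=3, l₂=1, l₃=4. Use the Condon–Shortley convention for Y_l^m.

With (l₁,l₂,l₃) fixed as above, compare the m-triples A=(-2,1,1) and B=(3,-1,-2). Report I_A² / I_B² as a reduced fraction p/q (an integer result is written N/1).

3/1

l's match ⇒ only the (l;m) 3-j factors differ between A and B.
A: triangle coeff Δ(3,1,4) = 1/252; Σ_t [0,0]: t=0:+1/240 = 1/240; (3j)²=1/84 [(3 1 4; -2 1 1)], sign=-1
B: triangle coeff Δ(3,1,4) = 1/252; Σ_t [0,0]: t=0:+1/1440 = 1/1440; (3j)²=1/252 [(3 1 4; 3 -1 -2)], sign=+1
I_A²/I_B² = (1/84)/(1/252) = 3/1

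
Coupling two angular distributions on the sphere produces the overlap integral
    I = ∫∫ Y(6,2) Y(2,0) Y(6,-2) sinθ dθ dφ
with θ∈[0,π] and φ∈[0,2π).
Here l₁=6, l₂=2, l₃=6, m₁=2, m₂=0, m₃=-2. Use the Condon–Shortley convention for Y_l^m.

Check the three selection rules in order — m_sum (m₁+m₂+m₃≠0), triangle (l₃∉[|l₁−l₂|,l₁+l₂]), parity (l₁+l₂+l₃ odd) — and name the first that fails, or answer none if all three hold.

none

Σmᵢ = 0  ✓
l₃∈[|l₁−l₂|,l₁+l₂]=[4,8], have l₃=6  ✓
Σlᵢ = 14 ⇒ even  ✓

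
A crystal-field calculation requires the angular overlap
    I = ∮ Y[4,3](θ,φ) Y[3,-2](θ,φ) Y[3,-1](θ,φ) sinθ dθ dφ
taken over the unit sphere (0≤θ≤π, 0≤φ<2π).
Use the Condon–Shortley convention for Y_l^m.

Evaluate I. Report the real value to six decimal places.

-0.095955

Rules hold: Σm=0, L=10 even, 1≤3≤7.
N = 9·7·7 = 441
Δ = 4!·4!·2!/11! = 1/34650
Racah Σ t=1..3: t=1:−1/72 t=2:+1/16 t=3:−1/72 = 5/144
⇒ 3j(4 3 3; 0 0 0)² = 2/77, sgn -1
Racah Σ t=0..1: t=0:+1/144 t=1:−1/288 = 1/288
⇒ 3j(4 3 3; 3 -2 -1)² = 1/99, sgn +1
4πI² = N·(3j₀)²·(3jₘ)² = 14/121
I = -1·√(0.115702/4π) = -0.09595473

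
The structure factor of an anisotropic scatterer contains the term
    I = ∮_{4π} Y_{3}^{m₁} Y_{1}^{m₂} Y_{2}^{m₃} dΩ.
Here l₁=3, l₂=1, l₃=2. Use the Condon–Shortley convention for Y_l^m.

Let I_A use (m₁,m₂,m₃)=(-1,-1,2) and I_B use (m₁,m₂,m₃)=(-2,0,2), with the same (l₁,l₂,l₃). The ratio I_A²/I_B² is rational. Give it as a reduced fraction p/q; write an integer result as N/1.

1/5

Same 3,1,2: normalisation and zero-m 3j drop out of the ratio.
A: Δ: 2! 4! 0! / 7! → 1/105; sum: t=0:+1/48 = 1/48; 3j²(3 1 2; -1 -1 2) = Δ·Π!·Σ² = 1/105  (sign +1)
B: Δ: 2! 4! 0! / 7! → 1/105; sum: t=1:−1/24 = -1/24; 3j²(3 1 2; -2 0 2) = Δ·Π!·Σ² = 1/21  (sign -1)
I_A²/I_B² = (1/105)/(1/21) = 1/5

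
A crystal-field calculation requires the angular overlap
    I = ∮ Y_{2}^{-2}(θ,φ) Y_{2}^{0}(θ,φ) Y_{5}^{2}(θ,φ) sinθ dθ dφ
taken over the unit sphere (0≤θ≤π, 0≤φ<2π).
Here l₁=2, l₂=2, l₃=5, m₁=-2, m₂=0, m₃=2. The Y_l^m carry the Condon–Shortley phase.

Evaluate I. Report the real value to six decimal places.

l₃=5 ∉ [0,4] — triangle fails ⇒ I = 0

0.000000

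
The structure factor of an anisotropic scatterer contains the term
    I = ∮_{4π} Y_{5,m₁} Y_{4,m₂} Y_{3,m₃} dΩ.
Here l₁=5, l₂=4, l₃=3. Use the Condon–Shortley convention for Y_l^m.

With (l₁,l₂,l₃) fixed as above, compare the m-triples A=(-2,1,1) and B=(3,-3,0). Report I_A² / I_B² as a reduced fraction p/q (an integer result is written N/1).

Same 5,4,3: normalisation and zero-m 3j drop out of the ratio.
A: Δ: 6! 4! 2! / 13! → 1/180180; sum: t=3:−1/1728 t=4:+1/288 t=5:−1/960 = 1/540; 3j²(5 4 3; -2 1 1) = Δ·Π!·Σ² = 128/6435  (sign +1)
B: Δ: 6! 4! 2! / 13! → 1/180180; sum: t=0:+1/2880 t=1:−1/1440 = -1/2880; 3j²(5 4 3; 3 -3 0) = Δ·Π!·Σ² = 7/715  (sign +1)
I_A²/I_B² = (128/6435)/(7/715) = 128/63

128/63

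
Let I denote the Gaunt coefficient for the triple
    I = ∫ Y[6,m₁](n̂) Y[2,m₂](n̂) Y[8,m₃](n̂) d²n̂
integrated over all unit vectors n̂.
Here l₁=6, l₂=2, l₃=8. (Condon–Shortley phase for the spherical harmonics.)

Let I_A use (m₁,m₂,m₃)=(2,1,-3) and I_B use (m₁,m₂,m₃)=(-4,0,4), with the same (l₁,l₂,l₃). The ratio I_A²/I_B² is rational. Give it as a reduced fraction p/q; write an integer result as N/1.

l's match ⇒ only the (l;m) 3-j factors differ between A and B.
A: triangle coeff Δ(6,2,8) = 1/30940; Σ_t [0,0]: t=0:+1/5806080 = 1/5806080; (3j)²=165/6188 [(6 2 8; 2 1 -3)], sign=-1
B: triangle coeff Δ(6,2,8) = 1/30940; Σ_t [0,0]: t=0:+1/29030400 = 1/29030400; (3j)²=99/7735 [(6 2 8; -4 0 4)], sign=+1
I_A²/I_B² = (165/6188)/(99/7735) = 25/12

25/12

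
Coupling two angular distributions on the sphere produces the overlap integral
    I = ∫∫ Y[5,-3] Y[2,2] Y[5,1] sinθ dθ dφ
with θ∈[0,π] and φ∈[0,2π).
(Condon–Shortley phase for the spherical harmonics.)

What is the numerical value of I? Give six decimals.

0.171169

m-sum 0 ✓  L=12 even ✓  3≤5≤7 ✓
Π(2lᵢ+1) = 11×5×11 = 605
triangle coeff Δ(5,2,5) = 1/38610
Σ_t [0,2]: t=0:+1/2880 t=1:−1/576 t=2:+1/2880 = -1/960
(3j)²=10/429 [(5 2 5; 0 0 0)], sign=+1
Σ_t [2,2]: t=2:+1/5760 = 1/5760
(3j)²=56/2145 [(5 2 5; -3 2 1)], sign=+1
⇒ 4πI² = 560/1521
I = (+1)√(560/1521/(4π)) = 0.17116875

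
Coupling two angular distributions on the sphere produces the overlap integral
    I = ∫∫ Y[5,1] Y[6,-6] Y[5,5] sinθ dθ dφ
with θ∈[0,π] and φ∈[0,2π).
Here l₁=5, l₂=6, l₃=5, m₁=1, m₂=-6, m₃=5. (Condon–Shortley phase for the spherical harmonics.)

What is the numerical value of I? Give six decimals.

0.096539

Rules hold: Σm=0, L=16 even, 1≤5≤11.
N = 11·13·11 = 1573
Δ = 6!·4!·6!/17! = 1/28588560
Racah Σ t=1..5: t=1:−1/345600 t=2:+1/13824 t=3:−1/5184 t=4:+1/13824 t=5:−1/345600 = -7/129600
⇒ 3j(5 6 5; 0 0 0)² = 80/7293, sgn +1
Racah Σ t=0..0: t=0:+1/12441600 = 1/12441600
⇒ 3j(5 6 5; 1 -6 5)² = 3/442, sgn +1
4πI² = N·(3j₀)²·(3jₘ)² = 440/3757
I = +1·√(0.117115/4π) = 0.09653856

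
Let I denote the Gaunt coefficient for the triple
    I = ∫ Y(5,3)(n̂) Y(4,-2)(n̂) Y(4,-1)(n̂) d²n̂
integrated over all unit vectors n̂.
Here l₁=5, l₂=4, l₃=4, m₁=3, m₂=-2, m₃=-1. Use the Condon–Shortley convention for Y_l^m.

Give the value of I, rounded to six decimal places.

0.000000

L=13 odd ⇒ parity kills the (l;000) factor ⇒ I = 0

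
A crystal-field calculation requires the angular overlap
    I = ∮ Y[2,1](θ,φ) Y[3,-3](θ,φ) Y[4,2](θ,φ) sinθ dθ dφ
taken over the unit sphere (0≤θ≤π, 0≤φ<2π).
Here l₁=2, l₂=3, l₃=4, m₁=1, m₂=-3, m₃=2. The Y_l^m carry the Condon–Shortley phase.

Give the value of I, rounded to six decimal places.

L=9 odd ⇒ parity kills the (l;000) factor ⇒ I = 0

0.000000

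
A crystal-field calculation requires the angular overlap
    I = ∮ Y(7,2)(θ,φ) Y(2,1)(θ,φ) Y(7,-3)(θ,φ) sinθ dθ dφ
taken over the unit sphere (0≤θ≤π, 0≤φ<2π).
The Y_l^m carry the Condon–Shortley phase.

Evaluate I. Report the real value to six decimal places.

-0.123591

Checks pass: Σm=0; 16 even; l₃=7∈[5,9].
(2·7+1)(2·2+1)(2·7+1) = 1125
Δ: 2! 12! 2! / 17! → 1/185640
sum: t=0:+1/2419200 t=1:−1/518400 t=2:+1/2419200 = -1/907200
3j²(7 2 7; 0 0 0) = Δ·Π!·Σ² = 56/3315  (sign +1)
sum: t=1:−1/1935360 t=2:+1/4354560 = -1/3483648
3j²(7 2 7; 2 1 -3) = Δ·Π!·Σ² = 125/12376  (sign -1)
combine: 4πI² = 1125·56/3315·125/12376 = 9375/48841
take √, sign -1: I = -0.12359145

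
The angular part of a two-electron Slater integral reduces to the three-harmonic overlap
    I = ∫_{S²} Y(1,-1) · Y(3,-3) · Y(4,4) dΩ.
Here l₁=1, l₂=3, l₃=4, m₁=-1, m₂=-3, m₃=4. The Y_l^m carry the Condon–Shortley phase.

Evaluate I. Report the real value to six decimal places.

0.325735

Checks pass: Σm=0; 8 even; l₃=4∈[2,4].
(2·1+1)(2·3+1)(2·4+1) = 189
Δ: 0! 2! 6! / 9! → 1/252
sum: t=0:+1/36 = 1/36
3j²(1 3 4; 0 0 0) = Δ·Π!·Σ² = 4/63  (sign +1)
sum: t=0:+1/1440 = 1/1440
3j²(1 3 4; -1 -3 4) = Δ·Π!·Σ² = 1/9  (sign +1)
combine: 4πI² = 189·4/63·1/9 = 4/3
take √, sign +1: I = 0.32573501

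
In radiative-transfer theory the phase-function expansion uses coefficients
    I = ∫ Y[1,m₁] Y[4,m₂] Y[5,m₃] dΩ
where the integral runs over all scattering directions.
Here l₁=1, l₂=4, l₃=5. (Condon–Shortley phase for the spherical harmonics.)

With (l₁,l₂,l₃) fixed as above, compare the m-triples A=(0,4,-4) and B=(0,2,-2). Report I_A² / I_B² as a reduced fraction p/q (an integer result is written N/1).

3/7

Same 1,4,5: normalisation and zero-m 3j drop out of the ratio.
A: Δ: 0! 2! 8! / 11! → 1/495; sum: t=0:+1/40320 = 1/40320; 3j²(1 4 5; 0 4 -4) = Δ·Π!·Σ² = 1/55  (sign -1)
B: Δ: 0! 2! 8! / 11! → 1/495; sum: t=0:+1/1440 = 1/1440; 3j²(1 4 5; 0 2 -2) = Δ·Π!·Σ² = 7/165  (sign -1)
I_A²/I_B² = (1/55)/(7/165) = 3/7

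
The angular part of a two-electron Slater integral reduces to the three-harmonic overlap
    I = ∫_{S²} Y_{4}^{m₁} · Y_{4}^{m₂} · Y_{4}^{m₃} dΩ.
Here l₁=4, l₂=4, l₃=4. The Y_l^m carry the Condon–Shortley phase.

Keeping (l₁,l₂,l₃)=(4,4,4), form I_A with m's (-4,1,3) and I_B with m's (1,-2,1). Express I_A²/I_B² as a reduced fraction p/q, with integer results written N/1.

49/36

Shared (l₁,l₂,l₃)=(4,4,4): N and (l;000)² cancel in I_A²/I_B².
A: Δ = 4!·4!·4!/13! = 1/450450; Racah Σ t=4..4: t=4:+1/3456 = 1/3456; ⇒ 3j(4 4 4; -4 1 3)² = 35/1287, sgn -1
B: Δ = 4!·4!·4!/13! = 1/450450; Racah Σ t=0..2: t=0:+1/576 t=1:−1/144 t=2:+1/576 = -1/288; ⇒ 3j(4 4 4; 1 -2 1)² = 20/1001, sgn +1
I_A²/I_B² = (35/1287)/(20/1001) = 49/36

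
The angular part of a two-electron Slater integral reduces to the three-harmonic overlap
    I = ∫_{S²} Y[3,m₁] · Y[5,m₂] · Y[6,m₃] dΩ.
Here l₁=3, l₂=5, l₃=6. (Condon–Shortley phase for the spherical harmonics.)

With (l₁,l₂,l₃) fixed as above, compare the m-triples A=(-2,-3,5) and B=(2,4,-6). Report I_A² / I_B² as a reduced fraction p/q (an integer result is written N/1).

l's match ⇒ only the (l;m) 3-j factors differ between A and B.
A: triangle coeff Δ(3,5,6) = 1/675675; Σ_t [1,2]: t=1:−1/120960 t=2:+1/483840 = -1/161280; (3j)²=2/91 [(3 5 6; -2 -3 5)], sign=+1
B: triangle coeff Δ(3,5,6) = 1/675675; Σ_t [1,1]: t=1:−1/967680 = -1/967680; (3j)²=3/91 [(3 5 6; 2 4 -6)], sign=-1
I_A²/I_B² = (2/91)/(3/91) = 2/3

2/3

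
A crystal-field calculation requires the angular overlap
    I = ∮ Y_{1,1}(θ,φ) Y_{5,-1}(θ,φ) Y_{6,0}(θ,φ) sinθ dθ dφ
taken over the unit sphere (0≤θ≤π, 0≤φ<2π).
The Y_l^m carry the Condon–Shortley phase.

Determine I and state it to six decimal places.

m-sum 0 ✓  L=12 even ✓  4≤6≤6 ✓
Π(2lᵢ+1) = 3×11×13 = 429
triangle coeff Δ(1,5,6) = 1/858
Σ_t [0,0]: t=0:+1/14400 = 1/14400
(3j)²=6/143 [(1 5 6; 0 0 0)], sign=+1
Σ_t [0,0]: t=0:+1/34560 = 1/34560
(3j)²=5/286 [(1 5 6; 1 -1 0)], sign=+1
⇒ 4πI² = 45/143
I = (+1)√(45/143/(4π)) = 0.15824621

0.158246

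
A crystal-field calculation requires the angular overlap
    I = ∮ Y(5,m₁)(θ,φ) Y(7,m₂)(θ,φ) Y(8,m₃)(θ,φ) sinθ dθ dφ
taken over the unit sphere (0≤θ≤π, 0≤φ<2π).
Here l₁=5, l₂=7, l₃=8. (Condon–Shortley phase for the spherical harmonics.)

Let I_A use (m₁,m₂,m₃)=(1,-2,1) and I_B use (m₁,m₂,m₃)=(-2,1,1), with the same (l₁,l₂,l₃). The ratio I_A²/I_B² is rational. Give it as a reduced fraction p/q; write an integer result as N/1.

Same 5,7,8: normalisation and zero-m 3j drop out of the ratio.
A: Δ: 4! 6! 10! / 21! → 1/814773960; sum: t=0:+1/16588800 t=1:−1/3732480 t=2:+1/5806080 t=3:−1/58060800 t=4:+1/6270566400 = -47/895795200; 3j²(5 7 8; 1 -2 1) = Δ·Π!·Σ² = 15463/3325608  (sign +1)
B: Δ: 4! 6! 10! / 21! → 1/814773960; sum: t=1:−1/130636800 t=2:+1/8294400 t=3:−1/4147200 t=4:+1/14929920 = -1/16329600; 3j²(5 7 8; -2 1 1) = Δ·Π!·Σ² = 1024/138567  (sign +1)
I_A²/I_B² = (15463/3325608)/(1024/138567) = 15463/24576

15463/24576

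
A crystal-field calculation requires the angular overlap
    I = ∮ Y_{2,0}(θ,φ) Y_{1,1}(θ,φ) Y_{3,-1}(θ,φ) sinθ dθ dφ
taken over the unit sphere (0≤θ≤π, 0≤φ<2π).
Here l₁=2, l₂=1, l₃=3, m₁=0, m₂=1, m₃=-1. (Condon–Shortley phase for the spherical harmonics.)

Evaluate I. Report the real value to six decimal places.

m-sum 0 ✓  L=6 even ✓  1≤3≤3 ✓
Π(2lᵢ+1) = 5×3×7 = 105
triangle coeff Δ(2,1,3) = 1/105
Σ_t [0,0]: t=0:+1/4 = 1/4
(3j)²=3/35 [(2 1 3; 0 0 0)], sign=-1
Σ_t [0,0]: t=0:+1/8 = 1/8
(3j)²=2/35 [(2 1 3; 0 1 -1)], sign=+1
⇒ 4πI² = 18/35
I = (-1)√(18/35/(4π)) = -0.20230066

-0.202301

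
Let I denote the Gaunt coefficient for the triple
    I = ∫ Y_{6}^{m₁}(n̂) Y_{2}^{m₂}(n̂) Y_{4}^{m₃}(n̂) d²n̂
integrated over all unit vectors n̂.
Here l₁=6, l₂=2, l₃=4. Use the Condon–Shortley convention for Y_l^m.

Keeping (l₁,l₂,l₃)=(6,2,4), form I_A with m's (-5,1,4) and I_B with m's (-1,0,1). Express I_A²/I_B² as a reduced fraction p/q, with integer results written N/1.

11/14

l's match ⇒ only the (l;m) 3-j factors differ between A and B.
A: triangle coeff Δ(6,2,4) = 1/6435; Σ_t [3,3]: t=3:−1/241920 = -1/241920; (3j)²=1/39 [(6 2 4; -5 1 4)], sign=-1
B: triangle coeff Δ(6,2,4) = 1/6435; Σ_t [2,2]: t=2:+1/2880 = 1/2880; (3j)²=14/429 [(6 2 4; -1 0 1)], sign=-1
I_A²/I_B² = (1/39)/(14/429) = 11/14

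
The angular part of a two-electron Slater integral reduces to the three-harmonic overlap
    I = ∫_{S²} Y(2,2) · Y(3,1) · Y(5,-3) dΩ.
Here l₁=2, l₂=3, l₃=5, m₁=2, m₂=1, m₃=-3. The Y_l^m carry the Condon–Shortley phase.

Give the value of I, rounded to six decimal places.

-0.200476

Checks pass: Σm=0; 10 even; l₃=5∈[1,5].
(2·2+1)(2·3+1)(2·5+1) = 385
Δ: 0! 4! 6! / 11! → 1/2310
sum: t=0:+1/144 = 1/144
3j²(2 3 5; 0 0 0) = Δ·Π!·Σ² = 10/231  (sign -1)
sum: t=0:+1/1152 = 1/1152
3j²(2 3 5; 2 1 -3) = Δ·Π!·Σ² = 1/33  (sign +1)
combine: 4πI² = 385·10/231·1/33 = 50/99
take √, sign -1: I = -0.20047604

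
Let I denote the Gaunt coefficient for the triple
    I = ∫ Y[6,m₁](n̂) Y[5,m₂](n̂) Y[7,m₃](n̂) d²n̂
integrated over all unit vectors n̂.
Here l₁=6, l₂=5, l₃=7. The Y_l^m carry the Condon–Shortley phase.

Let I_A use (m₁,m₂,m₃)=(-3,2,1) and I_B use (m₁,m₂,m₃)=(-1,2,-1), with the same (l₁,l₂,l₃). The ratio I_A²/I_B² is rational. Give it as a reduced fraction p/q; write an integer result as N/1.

l's match ⇒ only the (l;m) 3-j factors differ between A and B.
A: triangle coeff Δ(6,5,7) = 1/174594420; Σ_t [1,4]: t=1:−1/174182400 t=2:+1/2419200 t=3:−1/414720 t=4:+1/622080 = -23/58060800; (3j)²=1587/923780 [(6 5 7; -3 2 1)], sign=-1
B: triangle coeff Δ(6,5,7) = 1/174594420; Σ_t [1,4]: t=1:−1/6220800 t=2:+1/345600 t=3:−1/165888 t=4:+1/622080 = -7/4147200; (3j)²=2401/277134 [(6 5 7; -1 2 -1)], sign=-1
I_A²/I_B² = (1587/923780)/(2401/277134) = 4761/24010

4761/24010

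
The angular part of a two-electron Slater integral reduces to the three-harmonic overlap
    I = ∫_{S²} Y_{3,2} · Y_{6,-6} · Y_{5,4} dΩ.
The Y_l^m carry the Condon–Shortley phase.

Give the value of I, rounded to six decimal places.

m-sum 0 ✓  L=14 even ✓  3≤5≤9 ✓
Π(2lᵢ+1) = 7×13×11 = 1001
triangle coeff Δ(3,6,5) = 1/675675
Σ_t [1,3]: t=1:−1/8640 t=2:+1/2304 t=3:−1/8640 = 7/34560
(3j)²=7/429 [(3 6 5; 0 0 0)], sign=-1
Σ_t [0,0]: t=0:+1/967680 = 1/967680
(3j)²=3/91 [(3 6 5; 2 -6 4)], sign=-1
⇒ 4πI² = 7/13
I = (+1)√(7/13/(4π)) = 0.20700098

0.207001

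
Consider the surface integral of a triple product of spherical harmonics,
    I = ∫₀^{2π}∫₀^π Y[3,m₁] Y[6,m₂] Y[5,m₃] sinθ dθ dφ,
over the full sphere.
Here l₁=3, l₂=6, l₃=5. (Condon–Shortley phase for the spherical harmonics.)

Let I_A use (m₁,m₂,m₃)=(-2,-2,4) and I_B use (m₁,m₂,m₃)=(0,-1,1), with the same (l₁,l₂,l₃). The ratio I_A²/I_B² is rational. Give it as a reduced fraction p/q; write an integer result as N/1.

9/7

l's match ⇒ only the (l;m) 3-j factors differ between A and B.
A: triangle coeff Δ(3,6,5) = 1/675675; Σ_t [3,4]: t=3:−1/60480 t=4:+1/967680 = -1/64512; (3j)²=15/1001 [(3 6 5; -2 -2 4)], sign=+1
B: triangle coeff Δ(3,6,5) = 1/675675; Σ_t [1,3]: t=1:−1/6912 t=2:+1/2880 t=3:−1/17280 = 1/6912; (3j)²=5/429 [(3 6 5; 0 -1 1)], sign=+1
I_A²/I_B² = (15/1001)/(5/429) = 9/7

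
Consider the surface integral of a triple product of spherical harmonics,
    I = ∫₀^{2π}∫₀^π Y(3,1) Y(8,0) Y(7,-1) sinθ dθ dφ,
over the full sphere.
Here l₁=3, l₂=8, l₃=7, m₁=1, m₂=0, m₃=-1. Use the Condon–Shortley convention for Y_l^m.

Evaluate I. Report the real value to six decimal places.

Rules hold: Σm=0, L=18 even, 5≤7≤11.
N = 7·17·15 = 1785
Δ = 4!·2!·12!/19! = 1/5290740
Racah Σ t=1..3: t=1:−1/7257600 t=2:+1/2073600 t=3:−1/7257600 = 1/4838400
⇒ 3j(3 8 7; 0 0 0)² = 252/20995, sgn -1
Racah Σ t=0..2: t=0:+1/46448640 t=1:−1/3628800 t=2:+1/4147200 = -1/77414400
⇒ 3j(3 8 7; 1 0 -1)² = 3/41990, sgn -1
4πI² = N·(3j₀)²·(3jₘ)² = 7938/5185765
I = +1·√(0.00153073/4π) = 0.01103683

0.011037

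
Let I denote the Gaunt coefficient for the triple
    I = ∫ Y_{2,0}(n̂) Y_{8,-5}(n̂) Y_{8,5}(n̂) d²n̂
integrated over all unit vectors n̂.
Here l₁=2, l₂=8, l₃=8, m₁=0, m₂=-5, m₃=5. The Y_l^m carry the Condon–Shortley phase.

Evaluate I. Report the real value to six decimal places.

Checks pass: Σm=0; 18 even; l₃=8∈[6,10].
(2·2+1)(2·8+1)(2·8+1) = 1445
Δ: 2! 2! 14! / 19! → 1/348840
sum: t=0:+1/116121600 t=1:−1/25401600 t=2:+1/116121600 = -1/45158400
3j²(2 8 8; 0 0 0) = Δ·Π!·Σ² = 24/1615  (sign -1)
sum: t=0:+1/958003200 t=1:−1/958003200 t=2:+1/24908083200 = 1/24908083200
3j²(2 8 8; 0 -5 5) = Δ·Π!·Σ² = 1/38760  (sign -1)
combine: 4πI² = 1445·24/1615·1/38760 = 1/1805
take √, sign +1: I = 0.00663982

0.006640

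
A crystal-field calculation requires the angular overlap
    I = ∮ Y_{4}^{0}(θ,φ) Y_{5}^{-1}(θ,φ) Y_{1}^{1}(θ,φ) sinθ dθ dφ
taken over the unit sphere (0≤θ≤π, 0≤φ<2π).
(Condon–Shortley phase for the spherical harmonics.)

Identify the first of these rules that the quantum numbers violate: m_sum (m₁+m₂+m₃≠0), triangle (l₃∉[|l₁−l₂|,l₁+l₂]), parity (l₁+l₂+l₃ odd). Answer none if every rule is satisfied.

Σmᵢ = 0  ✓
l₃∈[|l₁−l₂|,l₁+l₂]=[1,9], have l₃=1  ✓
Σlᵢ = 10 ⇒ even  ✓

none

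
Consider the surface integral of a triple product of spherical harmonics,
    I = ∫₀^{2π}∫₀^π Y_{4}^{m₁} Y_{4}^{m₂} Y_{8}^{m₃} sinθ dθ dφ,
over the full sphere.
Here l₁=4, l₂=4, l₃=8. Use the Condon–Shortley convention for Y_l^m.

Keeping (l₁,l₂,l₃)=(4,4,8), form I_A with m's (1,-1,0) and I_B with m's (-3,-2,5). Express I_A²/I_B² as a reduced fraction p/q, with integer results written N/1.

784/1287

Same 4,4,8: normalisation and zero-m 3j drop out of the ratio.
A: Δ: 0! 8! 8! / 17! → 1/218790; sum: t=0:+1/518400 = 1/518400; 3j²(4 4 8; 1 -1 0) = Δ·Π!·Σ² = 1568/109395  (sign +1)
B: Δ: 0! 8! 8! / 17! → 1/218790; sum: t=0:+1/7257600 = 1/7257600; 3j²(4 4 8; -3 -2 5) = Δ·Π!·Σ² = 2/85  (sign -1)
I_A²/I_B² = (1568/109395)/(2/85) = 784/1287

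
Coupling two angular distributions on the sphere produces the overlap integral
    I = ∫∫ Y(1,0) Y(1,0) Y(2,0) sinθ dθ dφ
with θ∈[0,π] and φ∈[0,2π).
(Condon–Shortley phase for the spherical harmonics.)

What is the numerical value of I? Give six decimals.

0.252313

Checks pass: Σm=0; 4 even; l₃=2∈[0,2].
(2·1+1)(2·1+1)(2·2+1) = 45
Δ: 0! 2! 2! / 5! → 1/30
sum: t=0:+1/1 = 1/1
3j²(1 1 2; 0 0 0) = Δ·Π!·Σ² = 2/15  (sign +1)
(m-triple is (0,0,0) — same symbol as above.)
combine: 4πI² = 45·2/15·2/15 = 4/5
take √, sign +1: I = 0.25231325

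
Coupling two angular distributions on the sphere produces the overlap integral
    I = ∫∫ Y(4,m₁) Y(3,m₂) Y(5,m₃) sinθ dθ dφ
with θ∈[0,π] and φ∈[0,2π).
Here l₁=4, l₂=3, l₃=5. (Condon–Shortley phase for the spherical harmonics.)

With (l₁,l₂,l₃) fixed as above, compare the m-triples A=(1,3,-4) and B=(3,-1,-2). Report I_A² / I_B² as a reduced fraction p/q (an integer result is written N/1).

Shared (l₁,l₂,l₃)=(4,3,5): N and (l;000)² cancel in I_A²/I_B².
A: Δ = 2!·6!·4!/13! = 1/180180; Racah Σ t=2..2: t=2:+1/5760 = 1/5760; ⇒ 3j(4 3 5; 1 3 -4)² = 9/286, sgn -1
B: Δ = 2!·6!·4!/13! = 1/180180; Racah Σ t=0..1: t=0:+1/960 t=1:−1/4320 = 7/8640; ⇒ 3j(4 3 5; 3 -1 -2)² = 343/12870, sgn -1
I_A²/I_B² = (9/286)/(343/12870) = 405/343

405/343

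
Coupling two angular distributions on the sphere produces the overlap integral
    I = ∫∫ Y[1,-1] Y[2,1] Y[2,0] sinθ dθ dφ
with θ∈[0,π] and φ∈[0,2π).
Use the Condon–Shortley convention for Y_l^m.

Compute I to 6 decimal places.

l₁+l₂+l₃=5 is odd: 3j(l;000)=0 ⇒ I=0

0.000000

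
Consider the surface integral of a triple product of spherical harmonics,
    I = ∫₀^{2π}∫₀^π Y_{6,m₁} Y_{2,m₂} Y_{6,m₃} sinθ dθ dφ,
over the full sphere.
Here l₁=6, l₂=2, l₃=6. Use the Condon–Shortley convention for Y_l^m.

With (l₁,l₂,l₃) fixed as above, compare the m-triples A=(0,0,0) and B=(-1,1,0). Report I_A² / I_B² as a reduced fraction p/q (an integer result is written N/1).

Shared (l₁,l₂,l₃)=(6,2,6): N and (l;000)² cancel in I_A²/I_B².
A: Δ = 2!·10!·2!/15! = 1/90090; Racah Σ t=0..2: t=0:+1/69120 t=1:−1/14400 t=2:+1/69120 = -7/172800; ⇒ 3j(6 2 6; 0 0 0)² = 14/715, sgn -1
B: Δ = 2!·10!·2!/15! = 1/90090; Racah Σ t=1..2: t=1:−1/34560 t=2:+1/28800 = 1/172800; ⇒ 3j(6 2 6; -1 1 0)² = 1/1430, sgn +1
I_A²/I_B² = (14/715)/(1/1430) = 28/1

28/1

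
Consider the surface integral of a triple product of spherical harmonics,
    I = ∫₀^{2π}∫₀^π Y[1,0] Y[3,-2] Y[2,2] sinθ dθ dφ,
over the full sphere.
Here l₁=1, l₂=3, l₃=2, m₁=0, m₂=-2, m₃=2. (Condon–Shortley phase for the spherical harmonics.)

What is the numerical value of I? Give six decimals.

Rules hold: Σm=0, L=6 even, 2≤2≤4.
N = 3·7·5 = 105
Δ = 2!·0!·4!/7! = 1/105
Racah Σ t=1..1: t=1:−1/4 = -1/4
⇒ 3j(1 3 2; 0 0 0)² = 3/35, sgn -1
Racah Σ t=1..1: t=1:−1/24 = -1/24
⇒ 3j(1 3 2; 0 -2 2)² = 1/21, sgn -1
4πI² = N·(3j₀)²·(3jₘ)² = 3/7
I = +1·√(0.428571/4π) = 0.18467439

0.184674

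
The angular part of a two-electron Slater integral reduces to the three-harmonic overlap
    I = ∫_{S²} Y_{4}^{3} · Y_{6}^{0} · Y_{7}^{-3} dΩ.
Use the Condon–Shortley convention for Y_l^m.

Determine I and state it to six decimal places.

0.000000

L=17 odd ⇒ parity kills the (l;000) factor ⇒ I = 0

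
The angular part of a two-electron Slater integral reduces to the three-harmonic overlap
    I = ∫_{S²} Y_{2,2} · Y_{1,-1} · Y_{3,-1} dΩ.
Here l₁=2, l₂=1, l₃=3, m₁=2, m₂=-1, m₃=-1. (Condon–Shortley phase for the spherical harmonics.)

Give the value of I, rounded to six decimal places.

Rules hold: Σm=0, L=6 even, 1≤3≤3.
N = 5·3·7 = 105
Δ = 0!·4!·2!/7! = 1/105
Racah Σ t=0..0: t=0:+1/4 = 1/4
⇒ 3j(2 1 3; 0 0 0)² = 3/35, sgn -1
Racah Σ t=0..0: t=0:+1/48 = 1/48
⇒ 3j(2 1 3; 2 -1 -1)² = 1/105, sgn +1
4πI² = N·(3j₀)²·(3jₘ)² = 3/35
I = -1·√(0.0857143/4π) = -0.08258890

-0.082589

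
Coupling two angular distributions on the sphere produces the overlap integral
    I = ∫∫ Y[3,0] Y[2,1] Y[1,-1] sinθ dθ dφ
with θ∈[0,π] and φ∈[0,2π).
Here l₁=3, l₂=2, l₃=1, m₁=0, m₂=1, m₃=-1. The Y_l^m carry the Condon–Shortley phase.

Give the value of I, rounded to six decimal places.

Rules hold: Σm=0, L=6 even, 1≤1≤5.
N = 7·5·3 = 105
Δ = 4!·2!·0!/7! = 1/105
Racah Σ t=2..2: t=2:+1/4 = 1/4
⇒ 3j(3 2 1; 0 0 0)² = 3/35, sgn -1
Racah Σ t=3..3: t=3:−1/12 = -1/12
⇒ 3j(3 2 1; 0 1 -1)² = 1/35, sgn -1
4πI² = N·(3j₀)²·(3jₘ)² = 9/35
I = +1·√(0.257143/4π) = 0.14304817

0.143048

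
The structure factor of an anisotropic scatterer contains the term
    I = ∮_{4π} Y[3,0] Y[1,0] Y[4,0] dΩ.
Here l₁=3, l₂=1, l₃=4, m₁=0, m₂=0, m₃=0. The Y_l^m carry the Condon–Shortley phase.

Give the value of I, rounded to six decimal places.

0.246233

Checks pass: Σm=0; 8 even; l₃=4∈[2,4].
(2·3+1)(2·1+1)(2·4+1) = 189
Δ: 0! 6! 2! / 9! → 1/252
sum: t=0:+1/36 = 1/36
3j²(3 1 4; 0 0 0) = Δ·Π!·Σ² = 4/63  (sign +1)
(m-triple is (0,0,0) — same symbol as above.)
combine: 4πI² = 189·4/63·4/63 = 16/21
take √, sign +1: I = 0.24623252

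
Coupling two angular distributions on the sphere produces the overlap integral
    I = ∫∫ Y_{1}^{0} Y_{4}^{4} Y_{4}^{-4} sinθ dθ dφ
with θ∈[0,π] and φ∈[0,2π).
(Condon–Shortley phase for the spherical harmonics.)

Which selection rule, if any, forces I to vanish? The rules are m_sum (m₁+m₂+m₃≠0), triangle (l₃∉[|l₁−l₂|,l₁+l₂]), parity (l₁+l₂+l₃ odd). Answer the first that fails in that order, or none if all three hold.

Σmᵢ = 0  ✓
l₃∈[|l₁−l₂|,l₁+l₂]=[3,5], have l₃=4  ✓
Σlᵢ = 9 ⇒ odd  ✗

parity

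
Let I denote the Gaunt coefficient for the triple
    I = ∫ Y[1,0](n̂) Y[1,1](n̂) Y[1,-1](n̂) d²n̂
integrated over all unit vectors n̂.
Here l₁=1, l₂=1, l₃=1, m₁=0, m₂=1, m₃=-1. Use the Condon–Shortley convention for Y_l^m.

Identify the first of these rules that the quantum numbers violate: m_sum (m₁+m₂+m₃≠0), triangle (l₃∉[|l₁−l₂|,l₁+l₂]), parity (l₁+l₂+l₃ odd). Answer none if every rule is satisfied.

Σmᵢ = 0  ✓
l₃∈[|l₁−l₂|,l₁+l₂]=[0,2], have l₃=1  ✓
Σlᵢ = 3 ⇒ odd  ✗

parity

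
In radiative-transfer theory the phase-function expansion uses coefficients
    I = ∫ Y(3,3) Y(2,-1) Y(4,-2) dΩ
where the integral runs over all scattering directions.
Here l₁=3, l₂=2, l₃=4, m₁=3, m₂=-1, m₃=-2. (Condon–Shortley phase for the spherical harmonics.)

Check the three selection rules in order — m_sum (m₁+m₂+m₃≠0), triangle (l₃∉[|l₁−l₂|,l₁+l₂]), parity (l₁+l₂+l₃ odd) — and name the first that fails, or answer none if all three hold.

parity

azimuthal sum: 3 − 1 − 2 = 0  ✓
1 ≤ 4 ≤ 5 (triangle on l)  ✓
L = 3 + 2 + 4 = 9 (odd)  ✗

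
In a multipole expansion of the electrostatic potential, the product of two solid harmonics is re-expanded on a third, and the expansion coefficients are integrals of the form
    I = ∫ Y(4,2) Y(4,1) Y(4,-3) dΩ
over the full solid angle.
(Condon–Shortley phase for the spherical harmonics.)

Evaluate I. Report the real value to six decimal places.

m-sum 0 ✓  L=12 even ✓  0≤4≤8 ✓
Π(2lᵢ+1) = 9×9×9 = 729
triangle coeff Δ(4,4,4) = 1/450450
Σ_t [0,4]: t=0:+1/13824 t=1:−1/216 t=2:+1/64 t=3:−1/216 t=4:+1/13824 = 5/768
(3j)²=18/1001 [(4 4 4; 0 0 0)], sign=+1
Σ_t [1,2]: t=1:−1/864 t=2:+1/576 = 1/1728
(3j)²=5/1287 [(4 4 4; 2 1 -3)], sign=-1
⇒ 4πI² = 7290/143143
I = (-1)√(7290/143143/(4π)) = -0.06366105

-0.063661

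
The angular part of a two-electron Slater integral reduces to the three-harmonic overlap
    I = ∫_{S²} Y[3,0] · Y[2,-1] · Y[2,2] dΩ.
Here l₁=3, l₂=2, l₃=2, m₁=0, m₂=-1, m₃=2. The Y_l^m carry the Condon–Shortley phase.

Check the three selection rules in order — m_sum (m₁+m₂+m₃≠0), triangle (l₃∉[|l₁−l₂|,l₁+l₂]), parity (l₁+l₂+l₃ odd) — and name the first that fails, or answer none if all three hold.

m₁+m₂+m₃ = 0 − 1 + 2 = 1  ✗
triangle: |3−2|=1 ≤ l₃=2 ≤ 3+2=5
parity: l₁+l₂+l₃ = 7 is odd

m_sum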